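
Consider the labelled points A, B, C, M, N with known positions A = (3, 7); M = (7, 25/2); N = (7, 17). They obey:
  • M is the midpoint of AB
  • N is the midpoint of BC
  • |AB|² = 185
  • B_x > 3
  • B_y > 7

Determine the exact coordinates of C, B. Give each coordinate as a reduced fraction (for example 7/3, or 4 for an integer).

C = (3, 16)
B = (11, 18)

1. B_x = 11  [B = 2·M−A = 2·(7, 25/2)−(3, 7)]
2. B_y = 18  [B = 2·M−A = 2·(7, 25/2)−(3, 7)]
   so B = (11, 18)
3. C_x = 3  [C = 2·N−B = 2·(7, 17)−(11, 18)]
4. C_y = 16  [C = 2·N−B = 2·(7, 17)−(11, 18)]
   so C = (3, 16)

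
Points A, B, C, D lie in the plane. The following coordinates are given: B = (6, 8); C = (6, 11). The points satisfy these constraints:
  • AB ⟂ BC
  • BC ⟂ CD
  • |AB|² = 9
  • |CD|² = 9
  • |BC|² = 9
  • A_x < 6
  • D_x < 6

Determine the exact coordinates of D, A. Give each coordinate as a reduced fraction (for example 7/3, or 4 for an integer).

D = (3, 11)
A = (3, 8)

1. D_x = 3  [[BC ⟂ CD ⇒ 3y-33=0] ∩ [|D−(6, 11)|²=9]]
2. D_y = 11  [[BC ⟂ CD ⇒ 3y-33=0] ∩ [|D−(6, 11)|²=9]]
   so D = (3, 11)
3. A_x = 3  [[AB ⟂ BC ⇒ -3y+24=0] ∩ [|A−(6, 8)|²=9]]
4. A_y = 8  [[AB ⟂ BC ⇒ -3y+24=0] ∩ [|A−(6, 8)|²=9]]
   so A = (3, 8)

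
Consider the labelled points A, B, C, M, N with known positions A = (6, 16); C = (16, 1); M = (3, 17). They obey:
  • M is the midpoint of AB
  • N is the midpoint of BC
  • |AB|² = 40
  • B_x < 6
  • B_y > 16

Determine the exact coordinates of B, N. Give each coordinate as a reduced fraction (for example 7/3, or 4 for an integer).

B = (0, 18)
N = (8, 19/2)

1. B_x = 0  [B = 2·M−A = 2·(3, 17)−(6, 16)]
2. B_y = 18  [B = 2·M−A = 2·(3, 17)−(6, 16)]
   so B = (0, 18)
3. N_x = 8  [2·N = B+C = (0, 18)+(16, 1)]
4. N_y = 19/2  [2·N = B+C = (0, 18)+(16, 1)]
   so N = (8, 19/2)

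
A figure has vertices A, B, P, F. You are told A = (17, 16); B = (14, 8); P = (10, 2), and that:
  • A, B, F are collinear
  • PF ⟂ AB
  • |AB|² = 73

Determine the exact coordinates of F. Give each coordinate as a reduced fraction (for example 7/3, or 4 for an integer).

F = (842/73, 104/73)

1. F_x = 842/73  [[A, B, F are collinear ⇒ 8x-3y-88=0] ∩ [PF ⟂ AB ⇒ -3x-8y+46=0]]
2. F_y = 104/73  [[A, B, F are collinear ⇒ 8x-3y-88=0] ∩ [PF ⟂ AB ⇒ -3x-8y+46=0]]
   so F = (842/73, 104/73)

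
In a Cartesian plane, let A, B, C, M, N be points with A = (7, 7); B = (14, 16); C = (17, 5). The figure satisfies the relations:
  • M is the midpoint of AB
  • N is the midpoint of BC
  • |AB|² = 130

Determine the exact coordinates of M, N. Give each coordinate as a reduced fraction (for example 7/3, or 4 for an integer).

M = (21/2, 23/2)
N = (31/2, 21/2)

1. M_x = 21/2  [2·M = A+B = (7, 7)+(14, 16)]
2. M_y = 23/2  [2·M = A+B = (7, 7)+(14, 16)]
   so M = (21/2, 23/2)
3. N_x = 31/2  [2·N = B+C = (14, 16)+(17, 5)]
4. N_y = 21/2  [2·N = B+C = (14, 16)+(17, 5)]
   so N = (31/2, 21/2)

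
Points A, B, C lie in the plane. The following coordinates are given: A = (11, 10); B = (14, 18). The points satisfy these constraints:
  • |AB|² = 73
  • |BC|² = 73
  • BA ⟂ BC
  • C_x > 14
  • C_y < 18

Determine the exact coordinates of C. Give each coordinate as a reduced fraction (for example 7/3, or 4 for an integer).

C = (22, 15)

1. C_x = 22  [[BA ⟂ BC ⇒ -3x-8y+186=0] ∩ [|C−(14, 18)|²=73]]
2. C_y = 15  [[BA ⟂ BC ⇒ -3x-8y+186=0] ∩ [|C−(14, 18)|²=73]]
   so C = (22, 15)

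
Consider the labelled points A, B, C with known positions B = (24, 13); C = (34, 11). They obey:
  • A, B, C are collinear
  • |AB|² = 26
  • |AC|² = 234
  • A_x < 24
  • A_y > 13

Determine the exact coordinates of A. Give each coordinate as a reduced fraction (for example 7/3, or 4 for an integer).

A = (19, 14)

1. A_x = 19  [[A, B, C are collinear ⇒ 2x+10y-178=0] ∩ [|A−(24, 13)|²=26]]
2. A_y = 14  [[A, B, C are collinear ⇒ 2x+10y-178=0] ∩ [|A−(24, 13)|²=26]]
   so A = (19, 14)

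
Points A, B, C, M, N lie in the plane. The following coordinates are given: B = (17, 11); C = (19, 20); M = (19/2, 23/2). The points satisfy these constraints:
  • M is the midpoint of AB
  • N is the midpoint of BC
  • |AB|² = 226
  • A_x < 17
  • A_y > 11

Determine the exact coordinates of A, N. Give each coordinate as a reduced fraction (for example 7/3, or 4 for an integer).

A = (2, 12)
N = (18, 31/2)

1. A_x = 2  [A = 2·M−B = 2·(19/2, 23/2)−(17, 11)]
2. A_y = 12  [A = 2·M−B = 2·(19/2, 23/2)−(17, 11)]
   so A = (2, 12)
3. N_x = 18  [2·N = B+C = (17, 11)+(19, 20)]
4. N_y = 31/2  [2·N = B+C = (17, 11)+(19, 20)]
   so N = (18, 31/2)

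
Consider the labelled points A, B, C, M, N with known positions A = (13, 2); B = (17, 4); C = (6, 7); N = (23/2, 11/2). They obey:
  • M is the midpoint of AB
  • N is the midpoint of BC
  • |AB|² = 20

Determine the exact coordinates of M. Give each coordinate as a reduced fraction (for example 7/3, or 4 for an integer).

1. M_x = 15  [2·M = A+B = (13, 2)+(17, 4)]
2. M_y = 3  [2·M = A+B = (13, 2)+(17, 4)]
   so M = (15, 3)

M = (15, 3)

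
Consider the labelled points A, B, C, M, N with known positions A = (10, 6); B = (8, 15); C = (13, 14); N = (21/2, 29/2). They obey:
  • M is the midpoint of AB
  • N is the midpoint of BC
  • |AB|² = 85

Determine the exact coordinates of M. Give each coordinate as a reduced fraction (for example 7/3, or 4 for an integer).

1. M_x = 9  [2·M = A+B = (10, 6)+(8, 15)]
2. M_y = 21/2  [2·M = A+B = (10, 6)+(8, 15)]
   so M = (9, 21/2)

M = (9, 21/2)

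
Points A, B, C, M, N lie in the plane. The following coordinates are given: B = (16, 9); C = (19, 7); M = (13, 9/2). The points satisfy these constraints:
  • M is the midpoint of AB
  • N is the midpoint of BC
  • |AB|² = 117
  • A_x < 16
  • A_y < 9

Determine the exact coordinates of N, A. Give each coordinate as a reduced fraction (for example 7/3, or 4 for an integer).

N = (35/2, 8)
A = (10, 0)

1. A_x = 10  [A = 2·M−B = 2·(13, 9/2)−(16, 9)]
2. A_y = 0  [A = 2·M−B = 2·(13, 9/2)−(16, 9)]
   so A = (10, 0)
3. N_x = 35/2  [2·N = B+C = (16, 9)+(19, 7)]
4. N_y = 8  [2·N = B+C = (16, 9)+(19, 7)]
   so N = (35/2, 8)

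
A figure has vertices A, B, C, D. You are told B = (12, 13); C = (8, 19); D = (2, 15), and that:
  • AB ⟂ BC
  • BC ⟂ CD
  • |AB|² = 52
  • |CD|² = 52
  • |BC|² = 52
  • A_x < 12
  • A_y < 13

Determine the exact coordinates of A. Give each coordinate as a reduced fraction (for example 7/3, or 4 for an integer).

1. A_x = 6  [[AB ⟂ BC ⇒ 4x-6y+30=0] ∩ [|A−(12, 13)|²=52]]
2. A_y = 9  [[AB ⟂ BC ⇒ 4x-6y+30=0] ∩ [|A−(12, 13)|²=52]]
   so A = (6, 9)

A = (6, 9)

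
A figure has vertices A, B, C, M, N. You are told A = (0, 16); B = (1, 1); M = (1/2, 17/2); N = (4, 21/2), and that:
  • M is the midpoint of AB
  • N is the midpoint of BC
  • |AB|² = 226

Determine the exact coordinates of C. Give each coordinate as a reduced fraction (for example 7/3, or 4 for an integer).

1. C_x = 7  [C = 2·N−B = 2·(4, 21/2)−(1, 1)]
2. C_y = 20  [C = 2·N−B = 2·(4, 21/2)−(1, 1)]
   so C = (7, 20)

C = (7, 20)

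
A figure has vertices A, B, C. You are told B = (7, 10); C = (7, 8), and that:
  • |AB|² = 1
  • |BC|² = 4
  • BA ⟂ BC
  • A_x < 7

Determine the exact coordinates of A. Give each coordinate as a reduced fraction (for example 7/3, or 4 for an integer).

1. A_x = 6  [[BA ⟂ BC ⇒ -2y+20=0] ∩ [|A−(7, 10)|²=1]]
2. A_y = 10  [[BA ⟂ BC ⇒ -2y+20=0] ∩ [|A−(7, 10)|²=1]]
   so A = (6, 10)

A = (6, 10)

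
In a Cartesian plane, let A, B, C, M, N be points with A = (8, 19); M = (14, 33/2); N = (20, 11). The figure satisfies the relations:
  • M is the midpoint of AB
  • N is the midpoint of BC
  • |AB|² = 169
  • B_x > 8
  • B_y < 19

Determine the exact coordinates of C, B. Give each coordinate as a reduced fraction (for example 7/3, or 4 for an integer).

C = (20, 8)
B = (20, 14)

1. B_x = 20  [B = 2·M−A = 2·(14, 33/2)−(8, 19)]
2. B_y = 14  [B = 2·M−A = 2·(14, 33/2)−(8, 19)]
   so B = (20, 14)
3. C_x = 20  [C = 2·N−B = 2·(20, 11)−(20, 14)]
4. C_y = 8  [C = 2·N−B = 2·(20, 11)−(20, 14)]
   so C = (20, 8)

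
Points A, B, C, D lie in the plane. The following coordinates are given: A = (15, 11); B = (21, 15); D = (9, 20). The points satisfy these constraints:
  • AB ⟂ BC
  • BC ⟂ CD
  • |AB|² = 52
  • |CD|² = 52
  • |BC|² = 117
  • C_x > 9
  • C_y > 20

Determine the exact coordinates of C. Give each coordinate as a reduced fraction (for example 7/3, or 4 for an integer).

C = (15, 24)

1. C_x = 15  [[AB ⟂ BC ⇒ 6x+4y-186=0] ∩ [|C−(9, 20)|²=52]]
2. C_y = 24  [[AB ⟂ BC ⇒ 6x+4y-186=0] ∩ [|C−(9, 20)|²=52]]
   so C = (15, 24)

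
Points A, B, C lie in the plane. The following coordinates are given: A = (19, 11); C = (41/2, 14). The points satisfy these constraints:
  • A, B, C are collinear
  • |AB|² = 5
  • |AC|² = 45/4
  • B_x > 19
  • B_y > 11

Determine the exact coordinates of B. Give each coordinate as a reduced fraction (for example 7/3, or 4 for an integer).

1. B_x = 20  [[A, B, C are collinear ⇒ 3x-3/2y-81/2=0] ∩ [|B−(19, 11)|²=5]]
2. B_y = 13  [[A, B, C are collinear ⇒ 3x-3/2y-81/2=0] ∩ [|B−(19, 11)|²=5]]
   so B = (20, 13)

B = (20, 13)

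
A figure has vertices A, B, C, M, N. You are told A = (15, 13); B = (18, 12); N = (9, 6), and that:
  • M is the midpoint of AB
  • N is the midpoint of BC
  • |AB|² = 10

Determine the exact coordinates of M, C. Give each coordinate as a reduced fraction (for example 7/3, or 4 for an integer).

M = (33/2, 25/2)
C = (0, 0)

1. M_x = 33/2  [2·M = A+B = (15, 13)+(18, 12)]
2. M_y = 25/2  [2·M = A+B = (15, 13)+(18, 12)]
   so M = (33/2, 25/2)
3. C_x = 0  [C = 2·N−B = 2·(9, 6)−(18, 12)]
4. C_y = 0  [C = 2·N−B = 2·(9, 6)−(18, 12)]
   so C = (0, 0)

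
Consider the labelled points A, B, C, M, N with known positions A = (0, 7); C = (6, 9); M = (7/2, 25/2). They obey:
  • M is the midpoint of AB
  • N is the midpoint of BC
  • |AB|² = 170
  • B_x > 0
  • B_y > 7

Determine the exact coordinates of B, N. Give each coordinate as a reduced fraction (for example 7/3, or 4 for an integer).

B = (7, 18)
N = (13/2, 27/2)

1. B_x = 7  [B = 2·M−A = 2·(7/2, 25/2)−(0, 7)]
2. B_y = 18  [B = 2·M−A = 2·(7/2, 25/2)−(0, 7)]
   so B = (7, 18)
3. N_x = 13/2  [2·N = B+C = (7, 18)+(6, 9)]
4. N_y = 27/2  [2·N = B+C = (7, 18)+(6, 9)]
   so N = (13/2, 27/2)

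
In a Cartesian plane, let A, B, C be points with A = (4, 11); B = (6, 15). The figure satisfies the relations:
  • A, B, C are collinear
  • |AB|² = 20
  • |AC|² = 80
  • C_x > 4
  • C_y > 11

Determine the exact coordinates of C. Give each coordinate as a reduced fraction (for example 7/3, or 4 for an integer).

C = (8, 19)

1. C_x = 8  [[A, B, C are collinear ⇒ -4x+2y-6=0] ∩ [|C−(4, 11)|²=80]]
2. C_y = 19  [[A, B, C are collinear ⇒ -4x+2y-6=0] ∩ [|C−(4, 11)|²=80]]
   so C = (8, 19)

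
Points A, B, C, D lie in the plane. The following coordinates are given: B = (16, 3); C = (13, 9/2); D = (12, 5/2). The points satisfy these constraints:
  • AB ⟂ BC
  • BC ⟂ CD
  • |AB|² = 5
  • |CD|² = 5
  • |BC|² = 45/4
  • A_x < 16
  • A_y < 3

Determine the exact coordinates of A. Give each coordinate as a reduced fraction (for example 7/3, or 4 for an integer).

A = (15, 1)

1. A_x = 15  [[AB ⟂ BC ⇒ 3x-3/2y-87/2=0] ∩ [|A−(16, 3)|²=5]]
2. A_y = 1  [[AB ⟂ BC ⇒ 3x-3/2y-87/2=0] ∩ [|A−(16, 3)|²=5]]
   so A = (15, 1)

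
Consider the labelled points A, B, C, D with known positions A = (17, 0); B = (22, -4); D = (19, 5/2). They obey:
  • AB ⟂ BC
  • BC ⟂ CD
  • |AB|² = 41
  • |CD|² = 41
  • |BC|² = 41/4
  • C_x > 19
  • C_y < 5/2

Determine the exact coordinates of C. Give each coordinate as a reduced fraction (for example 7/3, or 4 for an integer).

C = (24, -3/2)

1. C_x = 24  [[AB ⟂ BC ⇒ 5x-4y-126=0] ∩ [|C−(19, 5/2)|²=41]]
2. C_y = -3/2  [[AB ⟂ BC ⇒ 5x-4y-126=0] ∩ [|C−(19, 5/2)|²=41]]
   so C = (24, -3/2)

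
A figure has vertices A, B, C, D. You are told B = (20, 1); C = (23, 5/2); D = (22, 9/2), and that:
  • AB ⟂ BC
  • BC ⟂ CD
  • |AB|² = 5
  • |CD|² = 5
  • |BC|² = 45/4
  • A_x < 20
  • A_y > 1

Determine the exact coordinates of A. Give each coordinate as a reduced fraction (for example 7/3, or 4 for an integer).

1. A_x = 19  [[AB ⟂ BC ⇒ -3x-3/2y+123/2=0] ∩ [|A−(20, 1)|²=5]]
2. A_y = 3  [[AB ⟂ BC ⇒ -3x-3/2y+123/2=0] ∩ [|A−(20, 1)|²=5]]
   so A = (19, 3)

A = (19, 3)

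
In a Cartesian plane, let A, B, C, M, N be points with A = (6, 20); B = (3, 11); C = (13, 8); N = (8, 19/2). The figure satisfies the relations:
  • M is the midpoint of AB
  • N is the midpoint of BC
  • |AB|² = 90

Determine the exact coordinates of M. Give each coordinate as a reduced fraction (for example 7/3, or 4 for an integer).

1. M_x = 9/2  [2·M = A+B = (6, 20)+(3, 11)]
2. M_y = 31/2  [2·M = A+B = (6, 20)+(3, 11)]
   so M = (9/2, 31/2)

M = (9/2, 31/2)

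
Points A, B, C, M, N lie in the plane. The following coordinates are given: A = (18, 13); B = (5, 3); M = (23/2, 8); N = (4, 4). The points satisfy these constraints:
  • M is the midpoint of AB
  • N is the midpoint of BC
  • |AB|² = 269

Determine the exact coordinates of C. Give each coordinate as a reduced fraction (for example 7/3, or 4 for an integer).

1. C_x = 3  [C = 2·N−B = 2·(4, 4)−(5, 3)]
2. C_y = 5  [C = 2·N−B = 2·(4, 4)−(5, 3)]
   so C = (3, 5)

C = (3, 5)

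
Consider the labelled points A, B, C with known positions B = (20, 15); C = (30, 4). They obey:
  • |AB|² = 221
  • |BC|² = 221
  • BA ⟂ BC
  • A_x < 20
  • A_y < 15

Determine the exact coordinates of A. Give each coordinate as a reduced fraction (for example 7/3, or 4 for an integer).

1. A_x = 9  [[BA ⟂ BC ⇒ 10x-11y-35=0] ∩ [|A−(20, 15)|²=221]]
2. A_y = 5  [[BA ⟂ BC ⇒ 10x-11y-35=0] ∩ [|A−(20, 15)|²=221]]
   so A = (9, 5)

A = (9, 5)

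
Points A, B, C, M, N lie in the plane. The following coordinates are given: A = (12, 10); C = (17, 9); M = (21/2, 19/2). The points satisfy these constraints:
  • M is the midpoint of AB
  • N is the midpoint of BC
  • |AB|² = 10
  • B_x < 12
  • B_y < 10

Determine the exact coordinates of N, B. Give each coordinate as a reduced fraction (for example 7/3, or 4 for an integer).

1. B_x = 9  [B = 2·M−A = 2·(21/2, 19/2)−(12, 10)]
2. B_y = 9  [B = 2·M−A = 2·(21/2, 19/2)−(12, 10)]
   so B = (9, 9)
3. N_x = 13  [2·N = B+C = (9, 9)+(17, 9)]
4. N_y = 9  [2·N = B+C = (9, 9)+(17, 9)]
   so N = (13, 9)

N = (13, 9)
B = (9, 9)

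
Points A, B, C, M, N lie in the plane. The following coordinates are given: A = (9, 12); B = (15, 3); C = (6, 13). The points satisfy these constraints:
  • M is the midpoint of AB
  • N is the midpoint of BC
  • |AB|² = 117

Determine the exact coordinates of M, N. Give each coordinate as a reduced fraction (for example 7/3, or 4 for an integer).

1. M_x = 12  [2·M = A+B = (9, 12)+(15, 3)]
2. M_y = 15/2  [2·M = A+B = (9, 12)+(15, 3)]
   so M = (12, 15/2)
3. N_x = 21/2  [2·N = B+C = (15, 3)+(6, 13)]
4. N_y = 8  [2·N = B+C = (15, 3)+(6, 13)]
   so N = (21/2, 8)

M = (12, 15/2)
N = (21/2, 8)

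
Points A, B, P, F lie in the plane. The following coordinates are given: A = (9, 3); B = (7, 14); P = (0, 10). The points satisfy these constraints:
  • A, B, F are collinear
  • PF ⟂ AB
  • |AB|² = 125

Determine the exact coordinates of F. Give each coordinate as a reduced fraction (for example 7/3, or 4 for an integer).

F = (187/25, 284/25)

1. F_x = 187/25  [[A, B, F are collinear ⇒ -11x-2y+105=0] ∩ [PF ⟂ AB ⇒ -2x+11y-110=0]]
2. F_y = 284/25  [[A, B, F are collinear ⇒ -11x-2y+105=0] ∩ [PF ⟂ AB ⇒ -2x+11y-110=0]]
   so F = (187/25, 284/25)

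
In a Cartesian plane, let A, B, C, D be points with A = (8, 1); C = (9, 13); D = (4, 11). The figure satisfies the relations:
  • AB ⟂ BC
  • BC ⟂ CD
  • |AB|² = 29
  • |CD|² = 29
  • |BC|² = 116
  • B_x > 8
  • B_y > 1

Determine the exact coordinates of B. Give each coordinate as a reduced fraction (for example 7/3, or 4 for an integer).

1. B_x = 13  [[BC ⟂ CD ⇒ 5x+2y-71=0] ∩ [|B−(8, 1)|²=29]]
2. B_y = 3  [[BC ⟂ CD ⇒ 5x+2y-71=0] ∩ [|B−(8, 1)|²=29]]
   so B = (13, 3)

B = (13, 3)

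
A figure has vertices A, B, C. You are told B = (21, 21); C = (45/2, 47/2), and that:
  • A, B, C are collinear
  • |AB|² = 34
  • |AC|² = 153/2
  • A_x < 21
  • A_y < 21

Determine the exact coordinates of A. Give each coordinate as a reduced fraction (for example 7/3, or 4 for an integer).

A = (18, 16)

1. A_x = 18  [[A, B, C are collinear ⇒ -5/2x+3/2y+21=0] ∩ [|A−(21, 21)|²=34]]
2. A_y = 16  [[A, B, C are collinear ⇒ -5/2x+3/2y+21=0] ∩ [|A−(21, 21)|²=34]]
   so A = (18, 16)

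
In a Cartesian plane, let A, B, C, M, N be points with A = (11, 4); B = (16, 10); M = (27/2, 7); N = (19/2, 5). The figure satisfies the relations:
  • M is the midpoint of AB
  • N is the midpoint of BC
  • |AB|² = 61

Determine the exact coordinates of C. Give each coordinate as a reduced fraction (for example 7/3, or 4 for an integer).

1. C_x = 3  [C = 2·N−B = 2·(19/2, 5)−(16, 10)]
2. C_y = 0  [C = 2·N−B = 2·(19/2, 5)−(16, 10)]
   so C = (3, 0)

C = (3, 0)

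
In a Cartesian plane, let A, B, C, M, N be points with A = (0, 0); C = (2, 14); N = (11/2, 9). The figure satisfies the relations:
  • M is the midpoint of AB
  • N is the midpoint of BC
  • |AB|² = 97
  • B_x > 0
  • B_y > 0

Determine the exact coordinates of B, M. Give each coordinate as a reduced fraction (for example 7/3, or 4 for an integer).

B = (9, 4)
M = (9/2, 2)

1. B_x = 9  [B = 2·N−C = 2·(11/2, 9)−(2, 14)]
2. B_y = 4  [B = 2·N−C = 2·(11/2, 9)−(2, 14)]
   so B = (9, 4)
3. M_x = 9/2  [2·M = A+B = (0, 0)+(9, 4)]
4. M_y = 2  [2·M = A+B = (0, 0)+(9, 4)]
   so M = (9/2, 2)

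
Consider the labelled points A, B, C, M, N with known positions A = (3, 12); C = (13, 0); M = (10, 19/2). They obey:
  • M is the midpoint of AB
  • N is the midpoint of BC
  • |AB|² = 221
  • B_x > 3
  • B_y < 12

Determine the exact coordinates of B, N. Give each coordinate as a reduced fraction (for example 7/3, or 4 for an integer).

1. B_x = 17  [B = 2·M−A = 2·(10, 19/2)−(3, 12)]
2. B_y = 7  [B = 2·M−A = 2·(10, 19/2)−(3, 12)]
   so B = (17, 7)
3. N_x = 15  [2·N = B+C = (17, 7)+(13, 0)]
4. N_y = 7/2  [2·N = B+C = (17, 7)+(13, 0)]
   so N = (15, 7/2)

B = (17, 7)
N = (15, 7/2)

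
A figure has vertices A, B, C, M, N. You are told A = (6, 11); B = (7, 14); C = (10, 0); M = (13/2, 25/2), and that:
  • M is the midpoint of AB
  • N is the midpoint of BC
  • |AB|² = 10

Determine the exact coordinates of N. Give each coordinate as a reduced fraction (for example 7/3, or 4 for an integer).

N = (17/2, 7)

1. N_x = 17/2  [2·N = B+C = (7, 14)+(10, 0)]
2. N_y = 7  [2·N = B+C = (7, 14)+(10, 0)]
   so N = (17/2, 7)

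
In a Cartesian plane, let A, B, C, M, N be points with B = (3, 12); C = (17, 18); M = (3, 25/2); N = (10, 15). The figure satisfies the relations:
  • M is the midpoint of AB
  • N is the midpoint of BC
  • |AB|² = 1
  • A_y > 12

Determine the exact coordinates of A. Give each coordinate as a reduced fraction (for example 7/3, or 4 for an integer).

1. A_x = 3  [A = 2·M−B = 2·(3, 25/2)−(3, 12)]
2. A_y = 13  [A = 2·M−B = 2·(3, 25/2)−(3, 12)]
   so A = (3, 13)

A = (3, 13)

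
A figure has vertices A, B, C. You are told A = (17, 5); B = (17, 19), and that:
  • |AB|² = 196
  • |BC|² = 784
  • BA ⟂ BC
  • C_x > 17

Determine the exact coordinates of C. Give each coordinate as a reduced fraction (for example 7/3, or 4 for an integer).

C = (45, 19)

1. C_x = 45  [[BA ⟂ BC ⇒ -14y+266=0] ∩ [|C−(17, 19)|²=784]]
2. C_y = 19  [[BA ⟂ BC ⇒ -14y+266=0] ∩ [|C−(17, 19)|²=784]]
   so C = (45, 19)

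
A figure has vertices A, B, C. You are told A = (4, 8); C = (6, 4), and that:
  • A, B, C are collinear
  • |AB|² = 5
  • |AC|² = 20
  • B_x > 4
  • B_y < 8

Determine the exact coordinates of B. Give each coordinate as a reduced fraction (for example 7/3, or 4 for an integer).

1. B_x = 5  [[A, B, C are collinear ⇒ -4x-2y+32=0] ∩ [|B−(4, 8)|²=5]]
2. B_y = 6  [[A, B, C are collinear ⇒ -4x-2y+32=0] ∩ [|B−(4, 8)|²=5]]
   so B = (5, 6)

B = (5, 6)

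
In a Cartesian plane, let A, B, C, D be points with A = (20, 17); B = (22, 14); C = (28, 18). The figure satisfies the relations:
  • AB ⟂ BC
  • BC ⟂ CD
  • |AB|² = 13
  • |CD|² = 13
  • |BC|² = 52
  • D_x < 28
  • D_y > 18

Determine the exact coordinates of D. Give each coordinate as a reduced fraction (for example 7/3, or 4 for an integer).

D = (26, 21)

1. D_x = 26  [[BC ⟂ CD ⇒ 6x+4y-240=0] ∩ [|D−(28, 18)|²=13]]
2. D_y = 21  [[BC ⟂ CD ⇒ 6x+4y-240=0] ∩ [|D−(28, 18)|²=13]]
   so D = (26, 21)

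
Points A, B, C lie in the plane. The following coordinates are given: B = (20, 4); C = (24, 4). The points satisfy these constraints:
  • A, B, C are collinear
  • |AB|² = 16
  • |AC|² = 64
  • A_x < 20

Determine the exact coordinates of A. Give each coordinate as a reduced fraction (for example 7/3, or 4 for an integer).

A = (16, 4)

1. A_x = 16  [[A, B, C are collinear ⇒ 4y-16=0] ∩ [|A−(20, 4)|²=16]]
2. A_y = 4  [[A, B, C are collinear ⇒ 4y-16=0] ∩ [|A−(20, 4)|²=16]]
   so A = (16, 4)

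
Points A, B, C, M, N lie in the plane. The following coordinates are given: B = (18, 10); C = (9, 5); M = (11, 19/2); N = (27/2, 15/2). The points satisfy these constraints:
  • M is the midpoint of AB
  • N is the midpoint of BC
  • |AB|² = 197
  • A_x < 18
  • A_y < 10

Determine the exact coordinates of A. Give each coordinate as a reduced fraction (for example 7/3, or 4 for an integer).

A = (4, 9)

1. A_x = 4  [A = 2·M−B = 2·(11, 19/2)−(18, 10)]
2. A_y = 9  [A = 2·M−B = 2·(11, 19/2)−(18, 10)]
   so A = (4, 9)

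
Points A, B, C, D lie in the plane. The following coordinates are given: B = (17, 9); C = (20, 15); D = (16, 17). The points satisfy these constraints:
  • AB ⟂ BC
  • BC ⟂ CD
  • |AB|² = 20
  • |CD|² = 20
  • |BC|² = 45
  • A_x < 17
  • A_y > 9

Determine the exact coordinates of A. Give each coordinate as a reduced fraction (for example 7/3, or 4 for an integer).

A = (13, 11)

1. A_x = 13  [[AB ⟂ BC ⇒ -3x-6y+105=0] ∩ [|A−(17, 9)|²=20]]
2. A_y = 11  [[AB ⟂ BC ⇒ -3x-6y+105=0] ∩ [|A−(17, 9)|²=20]]
   so A = (13, 11)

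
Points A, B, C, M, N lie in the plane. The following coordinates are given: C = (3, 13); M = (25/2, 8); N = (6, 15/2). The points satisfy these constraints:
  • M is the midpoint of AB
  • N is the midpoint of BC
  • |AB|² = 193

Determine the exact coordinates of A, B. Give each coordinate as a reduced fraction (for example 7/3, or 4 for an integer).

A = (16, 14)
B = (9, 2)

1. B_x = 9  [B = 2·N−C = 2·(6, 15/2)−(3, 13)]
2. B_y = 2  [B = 2·N−C = 2·(6, 15/2)−(3, 13)]
   so B = (9, 2)
3. A_x = 16  [A = 2·M−B = 2·(25/2, 8)−(9, 2)]
4. A_y = 14  [A = 2·M−B = 2·(25/2, 8)−(9, 2)]
   so A = (16, 14)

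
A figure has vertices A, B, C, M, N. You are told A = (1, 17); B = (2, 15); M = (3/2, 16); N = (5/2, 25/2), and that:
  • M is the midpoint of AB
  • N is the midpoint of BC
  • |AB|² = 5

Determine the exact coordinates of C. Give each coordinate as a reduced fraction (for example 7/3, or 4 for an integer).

C = (3, 10)

1. C_x = 3  [C = 2·N−B = 2·(5/2, 25/2)−(2, 15)]
2. C_y = 10  [C = 2·N−B = 2·(5/2, 25/2)−(2, 15)]
   so C = (3, 10)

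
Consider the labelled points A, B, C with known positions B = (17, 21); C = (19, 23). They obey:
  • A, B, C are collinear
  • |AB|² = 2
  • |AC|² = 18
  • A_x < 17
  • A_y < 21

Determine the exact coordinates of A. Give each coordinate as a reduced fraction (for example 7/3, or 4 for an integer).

1. A_x = 16  [[A, B, C are collinear ⇒ -2x+2y-8=0] ∩ [|A−(17, 21)|²=2]]
2. A_y = 20  [[A, B, C are collinear ⇒ -2x+2y-8=0] ∩ [|A−(17, 21)|²=2]]
   so A = (16, 20)

A = (16, 20)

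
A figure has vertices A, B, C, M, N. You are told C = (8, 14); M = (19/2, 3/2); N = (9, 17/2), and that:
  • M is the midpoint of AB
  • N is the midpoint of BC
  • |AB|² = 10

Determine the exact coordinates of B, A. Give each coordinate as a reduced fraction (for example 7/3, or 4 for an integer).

1. B_x = 10  [B = 2·N−C = 2·(9, 17/2)−(8, 14)]
2. B_y = 3  [B = 2·N−C = 2·(9, 17/2)−(8, 14)]
   so B = (10, 3)
3. A_x = 9  [A = 2·M−B = 2·(19/2, 3/2)−(10, 3)]
4. A_y = 0  [A = 2·M−B = 2·(19/2, 3/2)−(10, 3)]
   so A = (9, 0)

B = (10, 3)
A = (9, 0)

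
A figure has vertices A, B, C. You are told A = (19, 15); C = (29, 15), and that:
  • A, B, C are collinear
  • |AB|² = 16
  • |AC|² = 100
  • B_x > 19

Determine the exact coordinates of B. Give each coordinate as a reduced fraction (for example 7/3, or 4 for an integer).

1. B_x = 23  [[A, B, C are collinear ⇒ -10y+150=0] ∩ [|B−(19, 15)|²=16]]
2. B_y = 15  [[A, B, C are collinear ⇒ -10y+150=0] ∩ [|B−(19, 15)|²=16]]
   so B = (23, 15)

B = (23, 15)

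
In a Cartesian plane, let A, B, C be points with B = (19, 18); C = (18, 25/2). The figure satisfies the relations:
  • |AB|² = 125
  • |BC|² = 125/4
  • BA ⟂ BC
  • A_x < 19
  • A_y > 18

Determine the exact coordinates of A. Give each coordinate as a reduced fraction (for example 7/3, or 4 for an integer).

1. A_x = 8  [[BA ⟂ BC ⇒ -1x-11/2y+118=0] ∩ [|A−(19, 18)|²=125]]
2. A_y = 20  [[BA ⟂ BC ⇒ -1x-11/2y+118=0] ∩ [|A−(19, 18)|²=125]]
   so A = (8, 20)

A = (8, 20)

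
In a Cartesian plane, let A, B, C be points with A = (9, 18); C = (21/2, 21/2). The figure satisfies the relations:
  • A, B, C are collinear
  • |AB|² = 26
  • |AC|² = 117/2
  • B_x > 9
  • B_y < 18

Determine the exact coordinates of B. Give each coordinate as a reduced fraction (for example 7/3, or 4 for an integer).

B = (10, 13)

1. B_x = 10  [[A, B, C are collinear ⇒ -15/2x-3/2y+189/2=0] ∩ [|B−(9, 18)|²=26]]
2. B_y = 13  [[A, B, C are collinear ⇒ -15/2x-3/2y+189/2=0] ∩ [|B−(9, 18)|²=26]]
   so B = (10, 13)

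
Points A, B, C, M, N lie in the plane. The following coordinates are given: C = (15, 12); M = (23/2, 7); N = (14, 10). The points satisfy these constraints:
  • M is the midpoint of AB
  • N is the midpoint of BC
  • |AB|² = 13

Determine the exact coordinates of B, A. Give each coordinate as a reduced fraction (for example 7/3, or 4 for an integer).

1. B_x = 13  [B = 2·N−C = 2·(14, 10)−(15, 12)]
2. B_y = 8  [B = 2·N−C = 2·(14, 10)−(15, 12)]
   so B = (13, 8)
3. A_x = 10  [A = 2·M−B = 2·(23/2, 7)−(13, 8)]
4. A_y = 6  [A = 2·M−B = 2·(23/2, 7)−(13, 8)]
   so A = (10, 6)

B = (13, 8)
A = (10, 6)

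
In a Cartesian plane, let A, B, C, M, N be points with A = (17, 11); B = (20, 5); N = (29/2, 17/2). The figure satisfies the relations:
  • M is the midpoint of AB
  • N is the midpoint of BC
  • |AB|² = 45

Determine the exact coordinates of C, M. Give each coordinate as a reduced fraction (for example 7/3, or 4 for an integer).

C = (9, 12)
M = (37/2, 8)

1. M_x = 37/2  [2·M = A+B = (17, 11)+(20, 5)]
2. M_y = 8  [2·M = A+B = (17, 11)+(20, 5)]
   so M = (37/2, 8)
3. C_x = 9  [C = 2·N−B = 2·(29/2, 17/2)−(20, 5)]
4. C_y = 12  [C = 2·N−B = 2·(29/2, 17/2)−(20, 5)]
   so C = (9, 12)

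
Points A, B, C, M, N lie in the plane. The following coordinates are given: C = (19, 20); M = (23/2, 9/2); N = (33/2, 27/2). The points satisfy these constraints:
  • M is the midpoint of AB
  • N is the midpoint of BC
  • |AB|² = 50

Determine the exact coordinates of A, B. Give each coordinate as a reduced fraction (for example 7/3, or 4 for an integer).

A = (9, 2)
B = (14, 7)

1. B_x = 14  [B = 2·N−C = 2·(33/2, 27/2)−(19, 20)]
2. B_y = 7  [B = 2·N−C = 2·(33/2, 27/2)−(19, 20)]
   so B = (14, 7)
3. A_x = 9  [A = 2·M−B = 2·(23/2, 9/2)−(14, 7)]
4. A_y = 2  [A = 2·M−B = 2·(23/2, 9/2)−(14, 7)]
   so A = (9, 2)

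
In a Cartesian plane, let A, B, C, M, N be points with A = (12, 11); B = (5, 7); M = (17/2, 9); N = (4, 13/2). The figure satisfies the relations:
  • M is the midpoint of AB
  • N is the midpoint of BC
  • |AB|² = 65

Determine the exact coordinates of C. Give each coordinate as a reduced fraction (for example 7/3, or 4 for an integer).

1. C_x = 3  [C = 2·N−B = 2·(4, 13/2)−(5, 7)]
2. C_y = 6  [C = 2·N−B = 2·(4, 13/2)−(5, 7)]
   so C = (3, 6)

C = (3, 6)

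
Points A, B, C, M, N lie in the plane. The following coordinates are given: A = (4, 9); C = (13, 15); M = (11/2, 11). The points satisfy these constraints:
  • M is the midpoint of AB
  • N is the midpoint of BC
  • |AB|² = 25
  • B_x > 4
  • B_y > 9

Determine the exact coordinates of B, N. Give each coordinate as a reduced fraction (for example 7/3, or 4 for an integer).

1. B_x = 7  [B = 2·M−A = 2·(11/2, 11)−(4, 9)]
2. B_y = 13  [B = 2·M−A = 2·(11/2, 11)−(4, 9)]
   so B = (7, 13)
3. N_x = 10  [2·N = B+C = (7, 13)+(13, 15)]
4. N_y = 14  [2·N = B+C = (7, 13)+(13, 15)]
   so N = (10, 14)

B = (7, 13)
N = (10, 14)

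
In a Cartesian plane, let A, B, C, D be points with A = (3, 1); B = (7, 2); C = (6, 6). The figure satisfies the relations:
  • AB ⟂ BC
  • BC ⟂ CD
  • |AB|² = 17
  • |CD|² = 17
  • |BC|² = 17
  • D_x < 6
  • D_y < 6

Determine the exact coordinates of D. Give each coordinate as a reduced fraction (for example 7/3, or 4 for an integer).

D = (2, 5)

1. D_x = 2  [[BC ⟂ CD ⇒ -1x+4y-18=0] ∩ [|D−(6, 6)|²=17]]
2. D_y = 5  [[BC ⟂ CD ⇒ -1x+4y-18=0] ∩ [|D−(6, 6)|²=17]]
   so D = (2, 5)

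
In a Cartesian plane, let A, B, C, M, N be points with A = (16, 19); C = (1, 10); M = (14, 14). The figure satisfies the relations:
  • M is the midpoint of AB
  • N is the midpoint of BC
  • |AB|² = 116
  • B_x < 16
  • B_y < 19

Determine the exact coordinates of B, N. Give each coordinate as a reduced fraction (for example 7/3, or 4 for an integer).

1. B_x = 12  [B = 2·M−A = 2·(14, 14)−(16, 19)]
2. B_y = 9  [B = 2·M−A = 2·(14, 14)−(16, 19)]
   so B = (12, 9)
3. N_x = 13/2  [2·N = B+C = (12, 9)+(1, 10)]
4. N_y = 19/2  [2·N = B+C = (12, 9)+(1, 10)]
   so N = (13/2, 19/2)

B = (12, 9)
N = (13/2, 19/2)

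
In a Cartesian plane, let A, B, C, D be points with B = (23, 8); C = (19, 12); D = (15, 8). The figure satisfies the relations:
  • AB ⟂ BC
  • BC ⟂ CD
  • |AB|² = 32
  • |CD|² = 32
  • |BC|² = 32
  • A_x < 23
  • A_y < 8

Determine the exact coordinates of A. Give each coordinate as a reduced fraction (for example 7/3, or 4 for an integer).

1. A_x = 19  [[AB ⟂ BC ⇒ 4x-4y-60=0] ∩ [|A−(23, 8)|²=32]]
2. A_y = 4  [[AB ⟂ BC ⇒ 4x-4y-60=0] ∩ [|A−(23, 8)|²=32]]
   so A = (19, 4)

A = (19, 4)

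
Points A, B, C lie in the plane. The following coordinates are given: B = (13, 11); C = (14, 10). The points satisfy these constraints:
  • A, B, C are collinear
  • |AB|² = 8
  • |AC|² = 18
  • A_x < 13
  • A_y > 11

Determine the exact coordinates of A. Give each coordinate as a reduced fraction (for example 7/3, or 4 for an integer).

A = (11, 13)

1. A_x = 11  [[A, B, C are collinear ⇒ 1x+1y-24=0] ∩ [|A−(13, 11)|²=8]]
2. A_y = 13  [[A, B, C are collinear ⇒ 1x+1y-24=0] ∩ [|A−(13, 11)|²=8]]
   so A = (11, 13)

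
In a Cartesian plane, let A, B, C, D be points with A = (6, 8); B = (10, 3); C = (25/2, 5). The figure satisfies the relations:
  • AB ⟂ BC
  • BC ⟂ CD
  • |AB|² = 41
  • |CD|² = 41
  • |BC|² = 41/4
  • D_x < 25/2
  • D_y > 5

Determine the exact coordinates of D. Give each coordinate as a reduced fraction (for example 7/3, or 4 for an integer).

D = (17/2, 10)

1. D_x = 17/2  [[BC ⟂ CD ⇒ 5/2x+2y-165/4=0] ∩ [|D−(25/2, 5)|²=41]]
2. D_y = 10  [[BC ⟂ CD ⇒ 5/2x+2y-165/4=0] ∩ [|D−(25/2, 5)|²=41]]
   so D = (17/2, 10)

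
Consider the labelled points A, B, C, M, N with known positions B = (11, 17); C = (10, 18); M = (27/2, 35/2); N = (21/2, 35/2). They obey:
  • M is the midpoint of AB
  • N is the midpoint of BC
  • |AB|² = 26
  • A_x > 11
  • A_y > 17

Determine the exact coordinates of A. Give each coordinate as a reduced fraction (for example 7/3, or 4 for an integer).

1. A_x = 16  [A = 2·M−B = 2·(27/2, 35/2)−(11, 17)]
2. A_y = 18  [A = 2·M−B = 2·(27/2, 35/2)−(11, 17)]
   so A = (16, 18)

A = (16, 18)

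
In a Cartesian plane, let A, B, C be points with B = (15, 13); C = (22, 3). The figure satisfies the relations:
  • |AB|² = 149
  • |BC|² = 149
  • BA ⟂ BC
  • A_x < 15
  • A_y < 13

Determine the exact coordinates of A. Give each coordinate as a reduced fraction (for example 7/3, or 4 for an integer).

A = (5, 6)

1. A_x = 5  [[BA ⟂ BC ⇒ 7x-10y+25=0] ∩ [|A−(15, 13)|²=149]]
2. A_y = 6  [[BA ⟂ BC ⇒ 7x-10y+25=0] ∩ [|A−(15, 13)|²=149]]
   so A = (5, 6)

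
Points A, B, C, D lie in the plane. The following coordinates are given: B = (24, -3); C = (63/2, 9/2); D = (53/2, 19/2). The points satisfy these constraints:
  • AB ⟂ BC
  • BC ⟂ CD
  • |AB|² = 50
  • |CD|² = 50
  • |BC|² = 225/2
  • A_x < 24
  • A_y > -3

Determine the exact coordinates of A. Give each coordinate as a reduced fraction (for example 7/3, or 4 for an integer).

A = (19, 2)

1. A_x = 19  [[AB ⟂ BC ⇒ -15/2x-15/2y+315/2=0] ∩ [|A−(24, -3)|²=50]]
2. A_y = 2  [[AB ⟂ BC ⇒ -15/2x-15/2y+315/2=0] ∩ [|A−(24, -3)|²=50]]
   so A = (19, 2)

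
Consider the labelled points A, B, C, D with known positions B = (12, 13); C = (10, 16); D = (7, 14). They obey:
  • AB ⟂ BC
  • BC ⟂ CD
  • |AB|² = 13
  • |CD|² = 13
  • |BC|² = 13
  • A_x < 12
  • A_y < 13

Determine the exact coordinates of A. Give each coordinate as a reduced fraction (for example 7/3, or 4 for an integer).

1. A_x = 9  [[AB ⟂ BC ⇒ 2x-3y+15=0] ∩ [|A−(12, 13)|²=13]]
2. A_y = 11  [[AB ⟂ BC ⇒ 2x-3y+15=0] ∩ [|A−(12, 13)|²=13]]
   so A = (9, 11)

A = (9, 11)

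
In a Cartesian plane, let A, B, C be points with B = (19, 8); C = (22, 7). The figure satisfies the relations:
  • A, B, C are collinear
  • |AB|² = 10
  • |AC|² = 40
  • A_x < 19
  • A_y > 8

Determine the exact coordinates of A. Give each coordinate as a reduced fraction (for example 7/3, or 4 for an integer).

A = (16, 9)

1. A_x = 16  [[A, B, C are collinear ⇒ 1x+3y-43=0] ∩ [|A−(19, 8)|²=10]]
2. A_y = 9  [[A, B, C are collinear ⇒ 1x+3y-43=0] ∩ [|A−(19, 8)|²=10]]
   so A = (16, 9)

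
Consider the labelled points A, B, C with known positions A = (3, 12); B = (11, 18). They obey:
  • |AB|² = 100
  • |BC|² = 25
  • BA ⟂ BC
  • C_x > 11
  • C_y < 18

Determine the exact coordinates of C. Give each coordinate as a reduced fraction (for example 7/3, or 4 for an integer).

C = (14, 14)

1. C_x = 14  [[BA ⟂ BC ⇒ -8x-6y+196=0] ∩ [|C−(11, 18)|²=25]]
2. C_y = 14  [[BA ⟂ BC ⇒ -8x-6y+196=0] ∩ [|C−(11, 18)|²=25]]
   so C = (14, 14)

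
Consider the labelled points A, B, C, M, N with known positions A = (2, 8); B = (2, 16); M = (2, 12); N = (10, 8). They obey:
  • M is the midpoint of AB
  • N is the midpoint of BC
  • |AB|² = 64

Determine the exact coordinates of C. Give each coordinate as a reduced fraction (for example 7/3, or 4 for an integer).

1. C_x = 18  [C = 2·N−B = 2·(10, 8)−(2, 16)]
2. C_y = 0  [C = 2·N−B = 2·(10, 8)−(2, 16)]
   so C = (18, 0)

C = (18, 0)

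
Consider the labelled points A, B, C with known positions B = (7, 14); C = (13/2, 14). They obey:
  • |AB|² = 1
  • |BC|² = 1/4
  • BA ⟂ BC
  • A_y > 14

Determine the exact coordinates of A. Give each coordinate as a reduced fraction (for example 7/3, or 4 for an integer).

A = (7, 15)

1. A_x = 7  [[BA ⟂ BC ⇒ -1/2x+7/2=0] ∩ [|A−(7, 14)|²=1]]
2. A_y = 15  [[BA ⟂ BC ⇒ -1/2x+7/2=0] ∩ [|A−(7, 14)|²=1]]
   so A = (7, 15)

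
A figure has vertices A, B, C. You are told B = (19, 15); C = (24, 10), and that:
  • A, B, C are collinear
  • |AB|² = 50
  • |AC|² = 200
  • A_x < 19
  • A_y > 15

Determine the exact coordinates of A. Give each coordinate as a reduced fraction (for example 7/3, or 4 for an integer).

1. A_x = 14  [[A, B, C are collinear ⇒ 5x+5y-170=0] ∩ [|A−(19, 15)|²=50]]
2. A_y = 20  [[A, B, C are collinear ⇒ 5x+5y-170=0] ∩ [|A−(19, 15)|²=50]]
   so A = (14, 20)

A = (14, 20)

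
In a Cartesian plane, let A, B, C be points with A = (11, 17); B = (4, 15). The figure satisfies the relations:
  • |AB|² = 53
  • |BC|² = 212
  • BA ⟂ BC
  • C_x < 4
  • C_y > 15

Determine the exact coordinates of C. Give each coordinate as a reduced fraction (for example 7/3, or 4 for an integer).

C = (0, 29)

1. C_x = 0  [[BA ⟂ BC ⇒ 7x+2y-58=0] ∩ [|C−(4, 15)|²=212]]
2. C_y = 29  [[BA ⟂ BC ⇒ 7x+2y-58=0] ∩ [|C−(4, 15)|²=212]]
   so C = (0, 29)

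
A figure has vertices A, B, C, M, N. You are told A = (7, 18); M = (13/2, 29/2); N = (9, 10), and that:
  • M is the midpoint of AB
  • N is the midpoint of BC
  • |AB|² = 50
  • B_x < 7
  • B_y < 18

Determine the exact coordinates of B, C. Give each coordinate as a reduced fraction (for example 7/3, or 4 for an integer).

1. B_x = 6  [B = 2·M−A = 2·(13/2, 29/2)−(7, 18)]
2. B_y = 11  [B = 2·M−A = 2·(13/2, 29/2)−(7, 18)]
   so B = (6, 11)
3. C_x = 12  [C = 2·N−B = 2·(9, 10)−(6, 11)]
4. C_y = 9  [C = 2·N−B = 2·(9, 10)−(6, 11)]
   so C = (12, 9)

B = (6, 11)
C = (12, 9)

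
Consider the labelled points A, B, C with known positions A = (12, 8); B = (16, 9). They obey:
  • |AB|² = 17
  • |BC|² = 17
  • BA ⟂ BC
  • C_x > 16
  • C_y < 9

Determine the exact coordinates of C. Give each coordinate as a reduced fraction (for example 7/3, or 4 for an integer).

1. C_x = 17  [[BA ⟂ BC ⇒ -4x-1y+73=0] ∩ [|C−(16, 9)|²=17]]
2. C_y = 5  [[BA ⟂ BC ⇒ -4x-1y+73=0] ∩ [|C−(16, 9)|²=17]]
   so C = (17, 5)

C = (17, 5)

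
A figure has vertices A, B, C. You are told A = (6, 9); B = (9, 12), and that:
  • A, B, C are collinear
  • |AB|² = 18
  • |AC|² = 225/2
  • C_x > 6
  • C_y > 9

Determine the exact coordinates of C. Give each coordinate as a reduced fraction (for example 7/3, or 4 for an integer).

C = (27/2, 33/2)

1. C_x = 27/2  [[A, B, C are collinear ⇒ -3x+3y-9=0] ∩ [|C−(6, 9)|²=225/2]]
2. C_y = 33/2  [[A, B, C are collinear ⇒ -3x+3y-9=0] ∩ [|C−(6, 9)|²=225/2]]
   so C = (27/2, 33/2)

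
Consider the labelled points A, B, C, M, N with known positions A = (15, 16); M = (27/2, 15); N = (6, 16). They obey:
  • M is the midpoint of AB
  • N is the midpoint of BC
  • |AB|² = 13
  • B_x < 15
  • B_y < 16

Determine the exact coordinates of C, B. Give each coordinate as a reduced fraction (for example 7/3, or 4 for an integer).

C = (0, 18)
B = (12, 14)

1. B_x = 12  [B = 2·M−A = 2·(27/2, 15)−(15, 16)]
2. B_y = 14  [B = 2·M−A = 2·(27/2, 15)−(15, 16)]
   so B = (12, 14)
3. C_x = 0  [C = 2·N−B = 2·(6, 16)−(12, 14)]
4. C_y = 18  [C = 2·N−B = 2·(6, 16)−(12, 14)]
   so C = (0, 18)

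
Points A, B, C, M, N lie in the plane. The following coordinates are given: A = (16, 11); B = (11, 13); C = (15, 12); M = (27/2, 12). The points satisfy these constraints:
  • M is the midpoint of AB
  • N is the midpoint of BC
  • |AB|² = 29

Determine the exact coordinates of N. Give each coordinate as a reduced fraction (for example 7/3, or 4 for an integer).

N = (13, 25/2)

1. N_x = 13  [2·N = B+C = (11, 13)+(15, 12)]
2. N_y = 25/2  [2·N = B+C = (11, 13)+(15, 12)]
   so N = (13, 25/2)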